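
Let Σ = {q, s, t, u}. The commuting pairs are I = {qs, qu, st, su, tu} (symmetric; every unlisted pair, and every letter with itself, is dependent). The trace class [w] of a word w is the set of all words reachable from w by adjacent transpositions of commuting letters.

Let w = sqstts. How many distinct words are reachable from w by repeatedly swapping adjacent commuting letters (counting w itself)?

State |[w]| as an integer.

20

drop 0:s onto floor
drop 1:q onto floor
drop 2:s onto {0:s}
drop 3:t onto {1:q}
drop 4:t onto {3:t}
drop 5:s onto {2:s}
ground layer = {0:s, 1:q}
drop-orders for the pieces not yet dropped (sum over which currently-grounded one goes next):
  1 to go: {4} 1  {5} 1
  2 to go: {2,5} 1  {3,4} 1  {4,5} 2
  3 to go: {0,2,5} 1  {1,3,4} 1  {2,4,5} 3  {3,4,5} 3
  4 to go: {0,2,4,5} 4  {1,3,4,5} 4  {2,3,4,5} 6
  if 0:s drops first: 10 orders
  if 1:q drops first: 10 orders
heap linearizations: 20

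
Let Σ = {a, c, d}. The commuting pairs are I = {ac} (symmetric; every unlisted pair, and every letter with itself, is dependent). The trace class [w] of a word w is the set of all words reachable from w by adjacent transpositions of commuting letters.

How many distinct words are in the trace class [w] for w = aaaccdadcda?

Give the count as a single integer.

10

piece 0:a — minimal
piece 1:a rests on {0:a}
piece 2:a rests on {1:a}
piece 3:c — minimal
piece 4:c rests on {3:c}
piece 5:d rests on {2:a, 4:c}
piece 6:a rests on {5:d}
piece 7:d rests on {6:a}
piece 8:c rests on {7:d}
piece 9:d rests on {8:c}
piece 10:a rests on {9:d}
minimal pieces: {0:a, 3:c}
ways to finish when only these pieces remain (= sum over removing one remaining piece with nothing left below it):
  1 left: {10}→1
  2 left: {9,10}→1
  3 left: {8,9,10}→1
  4 left: {7,8,9,10}→1
  5 left: {6,7,8,9,10}→1
  6 left: {5,6,7,8,9,10}→1
  7 left: {2,5,6,7,8,9,10}→1  {4,5,6,7,8,9,10}→1
  8 left: {1,2,5,6,7,8,9,10}→1  {2,4,5,6,7,8,9,10}→2  {3,4,5,6,7,8,9,10}→1
  9 left: {0,1,2,5,6,7,8,9,10}→1  {1,2,4,5,6,7,8,9,10}→3  {2,3,4,5,6,7,8,9,10}→3
  placing 0:a first → 6 extensions
  placing 3:c first → 4 extensions
total linear extensions = 10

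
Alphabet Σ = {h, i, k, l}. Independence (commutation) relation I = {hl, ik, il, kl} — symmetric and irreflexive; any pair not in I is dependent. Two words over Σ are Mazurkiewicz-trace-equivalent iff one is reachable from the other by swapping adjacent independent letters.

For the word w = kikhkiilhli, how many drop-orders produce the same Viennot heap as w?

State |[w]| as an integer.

drop 0:k onto floor
drop 1:i onto floor
drop 2:k onto {0:k}
drop 3:h onto {1:i, 2:k}
drop 4:k onto {3:h}
drop 5:i onto {3:h}
drop 6:i onto {5:i}
drop 7:l onto floor
drop 8:h onto {4:k, 6:i}
drop 9:l onto {7:l}
drop 10:i onto {8:h}
ground layer = {0:k, 1:i, 7:l}
drop-orders for the pieces not yet dropped (sum over which currently-grounded one goes next):
  1 to go: {9} 1  {10} 1
  2 to go: {7,9} 1  {8,10} 1  {9,10} 2
  3 to go: {4,8,10} 1  {6,8,10} 1  {7,9,10} 3  {8,9,10} 3
  4 to go: {4,6,8,10} 2  {4,8,9,10} 4  {5,6,8,10} 1  {6,8,9,10} 4  {7,8,9,10} 6
  5 to go: {4,5,6,8,10} 3  {4,6,8,9,10} 10  {4,7,8,9,10} 10  {5,6,8,9,10} 5  {6,7,8,9,10} 10
  6 to go: {3,4,5,6,8,10} 3  {4,5,6,8,9,10} 18  {4,6,7,8,9,10} 30  {5,6,7,8,9,10} 15
  7 to go: {1,3,4,5,6,8,10} 3  {2,3,4,5,6,8,10} 3  {3,4,5,6,8,9,10} 21  {4,5,6,7,8,9,10} 63
  8 to go: {0,2,3,4,5,6,8,10} 3  {1,2,3,4,5,6,8,10} 6  {1,3,4,5,6,8,9,10} 24  {2,3,4,5,6,8,9,10} 24  {3,4,5,6,7,8,9,10} 84
  9 to go: {0,1,2,3,4,5,6,8,10} 9  {0,2,3,4,5,6,8,9,10} 27  {1,2,3,4,5,6,8,9,10} 54  {1,3,4,5,6,7,8,9,10} 108  {2,3,4,5,6,7,8,9,10} 108
  if 0:k drops first: 270 orders
  if 1:i drops first: 135 orders
  if 7:l drops first: 90 orders
heap linearizations: 495

495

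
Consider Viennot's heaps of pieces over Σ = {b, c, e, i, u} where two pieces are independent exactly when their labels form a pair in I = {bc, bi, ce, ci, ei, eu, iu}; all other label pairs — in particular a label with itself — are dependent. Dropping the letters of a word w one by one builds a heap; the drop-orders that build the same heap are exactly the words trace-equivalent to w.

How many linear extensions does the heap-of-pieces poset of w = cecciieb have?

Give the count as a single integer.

560

#0=c has no predecessor
#1=e has no predecessor
#2=c depends on [0:c]
#3=c depends on [2:c]
#4=i has no predecessor
#5=i depends on [4:i]
#6=e depends on [1:e]
#7=b depends on [6:e]
sources: [0:c, 1:e, 4:i]
N(rest) = Σ N(rest − s) over sources s of rest; N(one piece) = 1:
  size 1 → [3]=1  [5]=1  [7]=1
  size 2 → [2,3]=1  [3,5]=2  [3,7]=2  [4,5]=1  [5,7]=2  [6,7]=1
  size 3 → [0,2,3]=1  [1,6,7]=1  [2,3,5]=3  [2,3,7]=3  [3,4,5]=3  [3,5,7]=6  [3,6,7]=3  [4,5,7]=3  [5,6,7]=3
  size 4 → [0,2,3,5]=4  [0,2,3,7]=4  [1,3,6,7]=4  [1,5,6,7]=4  [2,3,4,5]=6  [2,3,5,7]=12  [2,3,6,7]=6  [3,4,5,7]=12  [3,5,6,7]=12  [4,5,6,7]=6
  size 5 → [0,2,3,4,5]=10  [0,2,3,5,7]=20  [0,2,3,6,7]=10  [1,2,3,6,7]=10  [1,3,5,6,7]=20  [1,4,5,6,7]=10  [2,3,4,5,7]=30  [2,3,5,6,7]=30  [3,4,5,6,7]=30
  size 6 → [0,1,2,3,6,7]=20  [0,2,3,4,5,7]=60  [0,2,3,5,6,7]=60  [1,2,3,5,6,7]=60  [1,3,4,5,6,7]=60  [2,3,4,5,6,7]=90
  first=0(c) contributes 210
  first=1(e) contributes 210
  first=4(i) contributes 140
|[w]| = 560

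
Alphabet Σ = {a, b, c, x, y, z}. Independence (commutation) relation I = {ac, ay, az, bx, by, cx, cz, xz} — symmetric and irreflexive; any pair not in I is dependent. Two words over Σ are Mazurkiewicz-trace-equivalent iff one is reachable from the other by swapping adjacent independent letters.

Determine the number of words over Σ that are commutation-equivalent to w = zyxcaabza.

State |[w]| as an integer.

drop 0:z onto floor
drop 1:y onto {0:z}
drop 2:x onto {1:y}
drop 3:c onto {1:y}
drop 4:a onto {2:x}
drop 5:a onto {4:a}
drop 6:b onto {3:c, 5:a}
drop 7:z onto {6:b}
drop 8:a onto {6:b}
ground layer = {0:z}
drop-orders for the pieces not yet dropped (sum over which currently-grounded one goes next):
  1 to go: {7} 1  {8} 1
  2 to go: {7,8} 2
  3 to go: {6,7,8} 2
  4 to go: {3,6,7,8} 2  {5,6,7,8} 2
  5 to go: {3,5,6,7,8} 4  {4,5,6,7,8} 2
  6 to go: {2,4,5,6,7,8} 2  {3,4,5,6,7,8} 6
  7 to go: {2,3,4,5,6,7,8} 8
  if 0:z drops first: 8 orders

8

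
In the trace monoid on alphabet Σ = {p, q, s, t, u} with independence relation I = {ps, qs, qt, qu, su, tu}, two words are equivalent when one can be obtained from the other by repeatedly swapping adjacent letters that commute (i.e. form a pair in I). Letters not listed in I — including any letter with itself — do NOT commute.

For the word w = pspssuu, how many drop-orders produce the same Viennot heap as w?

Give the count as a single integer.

35

#0=p has no predecessor
#1=s has no predecessor
#2=p depends on [0:p]
#3=s depends on [1:s]
#4=s depends on [3:s]
#5=u depends on [2:p]
#6=u depends on [5:u]
sources: [0:p, 1:s]
N(rest) = Σ N(rest − s) over sources s of rest; N(one piece) = 1:
  size 1 → [4]=1  [6]=1
  size 2 → [3,4]=1  [4,6]=2  [5,6]=1
  size 3 → [1,3,4]=1  [2,5,6]=1  [3,4,6]=3  [4,5,6]=3
  size 4 → [0,2,5,6]=1  [1,3,4,6]=4  [2,4,5,6]=4  [3,4,5,6]=6
  size 5 → [0,2,4,5,6]=5  [1,3,4,5,6]=10  [2,3,4,5,6]=10
  first=0(p) contributes 20
  first=1(s) contributes 15
|[w]| = 35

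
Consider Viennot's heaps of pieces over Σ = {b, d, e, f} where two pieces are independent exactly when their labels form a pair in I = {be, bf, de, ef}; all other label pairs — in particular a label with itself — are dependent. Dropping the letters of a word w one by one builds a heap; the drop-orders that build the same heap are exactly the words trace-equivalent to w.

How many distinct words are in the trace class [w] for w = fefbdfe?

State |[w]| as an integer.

63

0(f) covers ∅
1(e) covers ∅
2(f) covers 0:f
3(b) covers ∅
4(d) covers 2:f, 3:b
5(f) covers 4:d
6(e) covers 1:e
floor of heap: 0:f, 1:e, 3:b
completions by unplaced set U, small U first (add the entries for U minus each lowest piece of U):
  |U|=1: {5}:1  {6}:1
  |U|=2: {1,6}:1  {4,5}:1  {5,6}:2
  |U|=3: {1,5,6}:3  {2,4,5}:1  {3,4,5}:1  {4,5,6}:3
  |U|=4: {0,2,4,5}:1  {1,4,5,6}:6  {2,3,4,5}:2  {2,4,5,6}:4  {3,4,5,6}:4
  |U|=5: {0,2,3,4,5}:3  {0,2,4,5,6}:5  {1,2,4,5,6}:10  {1,3,4,5,6}:10  {2,3,4,5,6}:10
  start at 0(f): 30
  start at 1(e): 18
  start at 3(b): 15
sum over floor = 63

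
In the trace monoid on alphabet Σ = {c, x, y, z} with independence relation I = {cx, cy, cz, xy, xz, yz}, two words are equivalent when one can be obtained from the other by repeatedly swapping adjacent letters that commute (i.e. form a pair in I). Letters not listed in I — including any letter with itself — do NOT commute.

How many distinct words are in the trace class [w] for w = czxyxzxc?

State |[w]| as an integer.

0(c) covers ∅
1(z) covers ∅
2(x) covers ∅
3(y) covers ∅
4(x) covers 2:x
5(z) covers 1:z
6(x) covers 4:x
7(c) covers 0:c
floor of heap: 0:c, 1:z, 2:x, 3:y
completions by unplaced set U, small U first (add the entries for U minus each lowest piece of U):
  |U|=1: {3}:1  {5}:1  {6}:1  {7}:1
  |U|=2: {0,7}:1  {1,5}:1  {3,5}:2  {3,6}:2  {3,7}:2  {4,6}:1  {5,6}:2  {5,7}:2  {6,7}:2
  |U|=3: {0,3,7}:3  {0,5,7}:3  {0,6,7}:3  {1,3,5}:3  {1,5,6}:3  {1,5,7}:3  {2,4,6}:1  {3,4,6}:3  {3,5,6}:6  {3,5,7}:6  {3,6,7}:6  {4,5,6}:3  {4,6,7}:3  {5,6,7}:6
  |U|=4: {0,1,5,7}:6  {0,3,5,7}:12  {0,3,6,7}:12  {0,4,6,7}:6  {0,5,6,7}:12  {1,3,5,6}:12  {1,3,5,7}:12  {1,4,5,6}:6  {1,5,6,7}:12  {2,3,4,6}:4  {2,4,5,6}:4  {2,4,6,7}:4  {3,4,5,6}:12  {3,4,6,7}:12  {3,5,6,7}:24  {4,5,6,7}:12
  |U|=5: {0,1,3,5,7}:30  {0,1,5,6,7}:30  {0,2,4,6,7}:10  {0,3,4,6,7}:30  {0,3,5,6,7}:60  {0,4,5,6,7}:30  {1,2,4,5,6}:10  {1,3,4,5,6}:30  {1,3,5,6,7}:60  {1,4,5,6,7}:30  {2,3,4,5,6}:20  {2,3,4,6,7}:20  {2,4,5,6,7}:20  {3,4,5,6,7}:60
  |U|=6: {0,1,3,5,6,7}:180  {0,1,4,5,6,7}:90  {0,2,3,4,6,7}:60  {0,2,4,5,6,7}:60  {0,3,4,5,6,7}:180  {1,2,3,4,5,6}:60  {1,2,4,5,6,7}:60  {1,3,4,5,6,7}:180  {2,3,4,5,6,7}:120
  start at 0(c): 420
  start at 1(z): 420
  start at 2(x): 630
  start at 3(y): 210
sum over floor = 1680

1680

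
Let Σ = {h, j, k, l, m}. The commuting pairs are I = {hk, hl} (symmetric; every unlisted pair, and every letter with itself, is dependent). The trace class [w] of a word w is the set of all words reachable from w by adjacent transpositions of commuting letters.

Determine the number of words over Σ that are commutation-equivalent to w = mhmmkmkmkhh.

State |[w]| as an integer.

piece 0:m — minimal
piece 1:h rests on {0:m}
piece 2:m rests on {1:h}
piece 3:m rests on {2:m}
piece 4:k rests on {3:m}
piece 5:m rests on {4:k}
piece 6:k rests on {5:m}
piece 7:m rests on {6:k}
piece 8:k rests on {7:m}
piece 9:h rests on {7:m}
piece 10:h rests on {9:h}
minimal pieces: {0:m}
ways to finish when only these pieces remain (= sum over removing one remaining piece with nothing left below it):
  1 left: {8}→1  {10}→1
  2 left: {8,10}→2  {9,10}→1
  3 left: {8,9,10}→3
  4 left: {7,8,9,10}→3
  5 left: {6,7,8,9,10}→3
  6 left: {5,6,7,8,9,10}→3
  7 left: {4,5,6,7,8,9,10}→3
  8 left: {3,4,5,6,7,8,9,10}→3
  9 left: {2,3,4,5,6,7,8,9,10}→3
  placing 0:m first → 3 extensions

3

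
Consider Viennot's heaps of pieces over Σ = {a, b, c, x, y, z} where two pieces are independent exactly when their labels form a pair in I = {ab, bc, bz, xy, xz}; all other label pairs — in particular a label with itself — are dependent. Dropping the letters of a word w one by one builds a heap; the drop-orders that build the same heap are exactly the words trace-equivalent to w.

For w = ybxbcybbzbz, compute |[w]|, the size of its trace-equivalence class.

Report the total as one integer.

drop 0:y onto floor
drop 1:b onto {0:y}
drop 2:x onto {1:b}
drop 3:b onto {2:x}
drop 4:c onto {2:x}
drop 5:y onto {3:b, 4:c}
drop 6:b onto {5:y}
drop 7:b onto {6:b}
drop 8:z onto {5:y}
drop 9:b onto {7:b}
drop 10:z onto {8:z}
ground layer = {0:y}
drop-orders for the pieces not yet dropped (sum over which currently-grounded one goes next):
  1 to go: {9} 1  {10} 1
  2 to go: {7,9} 1  {8,10} 1  {9,10} 2
  3 to go: {6,7,9} 1  {7,9,10} 3  {8,9,10} 3
  4 to go: {6,7,9,10} 4  {7,8,9,10} 6
  5 to go: {6,7,8,9,10} 10
  6 to go: {5,6,7,8,9,10} 10
  7 to go: {3,5,6,7,8,9,10} 10  {4,5,6,7,8,9,10} 10
  8 to go: {3,4,5,6,7,8,9,10} 20
  9 to go: {2,3,4,5,6,7,8,9,10} 20
  if 0:y drops first: 20 orders

20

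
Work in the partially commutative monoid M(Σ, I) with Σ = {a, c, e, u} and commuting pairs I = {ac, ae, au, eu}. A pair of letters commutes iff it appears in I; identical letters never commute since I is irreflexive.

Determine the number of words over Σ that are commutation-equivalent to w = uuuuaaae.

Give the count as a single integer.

280

piece 0:u — minimal
piece 1:u rests on {0:u}
piece 2:u rests on {1:u}
piece 3:u rests on {2:u}
piece 4:a — minimal
piece 5:a rests on {4:a}
piece 6:a rests on {5:a}
piece 7:e — minimal
minimal pieces: {0:u, 4:a, 7:e}
ways to finish when only these pieces remain (= sum over removing one remaining piece with nothing left below it):
  1 left: {3}→1  {6}→1  {7}→1
  2 left: {2,3}→1  {3,6}→2  {3,7}→2  {5,6}→1  {6,7}→2
  3 left: {1,2,3}→1  {2,3,6}→3  {2,3,7}→3  {3,5,6}→3  {3,6,7}→6  {4,5,6}→1  {5,6,7}→3
  4 left: {0,1,2,3}→1  {1,2,3,6}→4  {1,2,3,7}→4  {2,3,5,6}→6  {2,3,6,7}→12  {3,4,5,6}→4  {3,5,6,7}→12  {4,5,6,7}→4
  5 left: {0,1,2,3,6}→5  {0,1,2,3,7}→5  {1,2,3,5,6}→10  {1,2,3,6,7}→20  {2,3,4,5,6}→10  {2,3,5,6,7}→30  {3,4,5,6,7}→20
  6 left: {0,1,2,3,5,6}→15  {0,1,2,3,6,7}→30  {1,2,3,4,5,6}→20  {1,2,3,5,6,7}→60  {2,3,4,5,6,7}→60
  placing 0:u first → 140 extensions
  placing 4:a first → 105 extensions
  placing 7:e first → 35 extensions
total linear extensions = 280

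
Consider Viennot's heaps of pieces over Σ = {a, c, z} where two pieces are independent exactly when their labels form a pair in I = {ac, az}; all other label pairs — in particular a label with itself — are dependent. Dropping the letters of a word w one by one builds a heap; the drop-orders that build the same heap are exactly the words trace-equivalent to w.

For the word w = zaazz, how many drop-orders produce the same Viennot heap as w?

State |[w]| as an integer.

10

piece 0:z — minimal
piece 1:a — minimal
piece 2:a rests on {1:a}
piece 3:z rests on {0:z}
piece 4:z rests on {3:z}
minimal pieces: {0:z, 1:a}
ways to finish when only these pieces remain (= sum over removing one remaining piece with nothing left below it):
  1 left: {2}→1  {4}→1
  2 left: {1,2}→1  {2,4}→2  {3,4}→1
  3 left: {0,3,4}→1  {1,2,4}→3  {2,3,4}→3
  placing 0:z first → 6 extensions
  placing 1:a first → 4 extensions
total linear extensions = 10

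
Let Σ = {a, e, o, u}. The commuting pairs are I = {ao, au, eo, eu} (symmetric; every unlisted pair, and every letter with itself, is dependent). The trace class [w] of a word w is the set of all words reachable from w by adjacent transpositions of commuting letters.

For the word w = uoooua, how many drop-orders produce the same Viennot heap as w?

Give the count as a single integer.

6

0(u) covers ∅
1(o) covers 0:u
2(o) covers 1:o
3(o) covers 2:o
4(u) covers 3:o
5(a) covers ∅
floor of heap: 0:u, 5:a
completions by unplaced set U, small U first (add the entries for U minus each lowest piece of U):
  |U|=1: {4}:1  {5}:1
  |U|=2: {3,4}:1  {4,5}:2
  |U|=3: {2,3,4}:1  {3,4,5}:3
  |U|=4: {1,2,3,4}:1  {2,3,4,5}:4
  start at 0(u): 5
  start at 5(a): 1
sum over floor = 6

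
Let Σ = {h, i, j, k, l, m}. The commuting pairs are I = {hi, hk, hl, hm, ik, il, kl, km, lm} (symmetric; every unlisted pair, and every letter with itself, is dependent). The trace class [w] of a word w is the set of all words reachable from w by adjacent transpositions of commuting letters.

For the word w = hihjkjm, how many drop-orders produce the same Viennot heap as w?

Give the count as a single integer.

3

#0=h has no predecessor
#1=i has no predecessor
#2=h depends on [0:h]
#3=j depends on [1:i, 2:h]
#4=k depends on [3:j]
#5=j depends on [4:k]
#6=m depends on [5:j]
sources: [0:h, 1:i]
N(rest) = Σ N(rest − s) over sources s of rest; N(one piece) = 1:
  size 1 → [6]=1
  size 2 → [5,6]=1
  size 3 → [4,5,6]=1
  size 4 → [3,4,5,6]=1
  size 5 → [1,3,4,5,6]=1  [2,3,4,5,6]=1
  first=0(h) contributes 2
  first=1(i) contributes 1
|[w]| = 3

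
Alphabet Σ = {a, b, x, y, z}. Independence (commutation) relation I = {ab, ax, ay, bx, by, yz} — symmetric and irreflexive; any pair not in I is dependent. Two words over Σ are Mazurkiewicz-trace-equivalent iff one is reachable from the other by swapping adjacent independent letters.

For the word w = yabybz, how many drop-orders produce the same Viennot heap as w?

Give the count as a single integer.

drop 0:y onto floor
drop 1:a onto floor
drop 2:b onto floor
drop 3:y onto {0:y}
drop 4:b onto {2:b}
drop 5:z onto {1:a, 4:b}
ground layer = {0:y, 1:a, 2:b}
drop-orders for the pieces not yet dropped (sum over which currently-grounded one goes next):
  1 to go: {3} 1  {5} 1
  2 to go: {0,3} 1  {1,5} 1  {3,5} 2  {4,5} 1
  3 to go: {0,3,5} 3  {1,3,5} 3  {1,4,5} 2  {2,4,5} 1  {3,4,5} 3
  4 to go: {0,1,3,5} 6  {0,3,4,5} 6  {1,2,4,5} 3  {1,3,4,5} 8  {2,3,4,5} 4
  if 0:y drops first: 15 orders
  if 1:a drops first: 10 orders
  if 2:b drops first: 20 orders
heap linearizations: 45

45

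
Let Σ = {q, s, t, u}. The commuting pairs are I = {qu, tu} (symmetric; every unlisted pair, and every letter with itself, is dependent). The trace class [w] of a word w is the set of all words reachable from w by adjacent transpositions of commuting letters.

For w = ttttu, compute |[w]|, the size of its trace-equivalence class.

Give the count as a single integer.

5

0(t) covers ∅
1(t) covers 0:t
2(t) covers 1:t
3(t) covers 2:t
4(u) covers ∅
floor of heap: 0:t, 4:u
completions by unplaced set U, small U first (add the entries for U minus each lowest piece of U):
  |U|=1: {3}:1  {4}:1
  |U|=2: {2,3}:1  {3,4}:2
  |U|=3: {1,2,3}:1  {2,3,4}:3
  start at 0(t): 4
  start at 4(u): 1
sum over floor = 5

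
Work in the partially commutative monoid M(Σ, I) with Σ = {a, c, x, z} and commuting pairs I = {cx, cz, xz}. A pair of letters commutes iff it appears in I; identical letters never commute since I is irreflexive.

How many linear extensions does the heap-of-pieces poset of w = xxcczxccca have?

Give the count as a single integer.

drop 0:x onto floor
drop 1:x onto {0:x}
drop 2:c onto floor
drop 3:c onto {2:c}
drop 4:z onto floor
drop 5:x onto {1:x}
drop 6:c onto {3:c}
drop 7:c onto {6:c}
drop 8:c onto {7:c}
drop 9:a onto {4:z, 5:x, 8:c}
ground layer = {0:x, 2:c, 4:z}
drop-orders for the pieces not yet dropped (sum over which currently-grounded one goes next):
  1 to go: {9} 1
  2 to go: {4,9} 1  {5,9} 1  {8,9} 1
  3 to go: {1,5,9} 1  {4,5,9} 2  {4,8,9} 2  {5,8,9} 2  {7,8,9} 1
  4 to go: {0,1,5,9} 1  {1,4,5,9} 3  {1,5,8,9} 3  {4,5,8,9} 6  {4,7,8,9} 3  {5,7,8,9} 3  {6,7,8,9} 1
  5 to go: {0,1,4,5,9} 4  {0,1,5,8,9} 4  {1,4,5,8,9} 12  {1,5,7,8,9} 6  {3,6,7,8,9} 1  {4,5,7,8,9} 12  {4,6,7,8,9} 4  {5,6,7,8,9} 4
  6 to go: {0,1,4,5,8,9} 20  {0,1,5,7,8,9} 10  {1,4,5,7,8,9} 30  {1,5,6,7,8,9} 10  {2,3,6,7,8,9} 1  {3,4,6,7,8,9} 5  {3,5,6,7,8,9} 5  {4,5,6,7,8,9} 20
  7 to go: {0,1,4,5,7,8,9} 60  {0,1,5,6,7,8,9} 20  {1,3,5,6,7,8,9} 15  {1,4,5,6,7,8,9} 60  {2,3,4,6,7,8,9} 6  {2,3,5,6,7,8,9} 6  {3,4,5,6,7,8,9} 30
  8 to go: {0,1,3,5,6,7,8,9} 35  {0,1,4,5,6,7,8,9} 140  {1,2,3,5,6,7,8,9} 21  {1,3,4,5,6,7,8,9} 105  {2,3,4,5,6,7,8,9} 42
  if 0:x drops first: 168 orders
  if 2:c drops first: 280 orders
  if 4:z drops first: 56 orders
heap linearizations: 504

504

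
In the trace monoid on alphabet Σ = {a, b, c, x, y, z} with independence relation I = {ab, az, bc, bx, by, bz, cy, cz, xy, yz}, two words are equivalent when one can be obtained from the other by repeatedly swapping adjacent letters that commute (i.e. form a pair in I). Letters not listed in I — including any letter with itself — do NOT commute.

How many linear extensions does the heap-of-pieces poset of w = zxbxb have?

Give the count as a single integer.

10

0(z) covers ∅
1(x) covers 0:z
2(b) covers ∅
3(x) covers 1:x
4(b) covers 2:b
floor of heap: 0:z, 2:b
completions by unplaced set U, small U first (add the entries for U minus each lowest piece of U):
  |U|=1: {3}:1  {4}:1
  |U|=2: {1,3}:1  {2,4}:1  {3,4}:2
  |U|=3: {0,1,3}:1  {1,3,4}:3  {2,3,4}:3
  start at 0(z): 6
  start at 2(b): 4
sum over floor = 10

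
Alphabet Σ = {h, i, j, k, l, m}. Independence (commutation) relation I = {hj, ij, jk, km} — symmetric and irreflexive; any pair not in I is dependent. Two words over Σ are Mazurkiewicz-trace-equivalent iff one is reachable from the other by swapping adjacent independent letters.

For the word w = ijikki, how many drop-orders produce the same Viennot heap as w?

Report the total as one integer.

6

0(i) covers ∅
1(j) covers ∅
2(i) covers 0:i
3(k) covers 2:i
4(k) covers 3:k
5(i) covers 4:k
floor of heap: 0:i, 1:j
completions by unplaced set U, small U first (add the entries for U minus each lowest piece of U):
  |U|=1: {1}:1  {5}:1
  |U|=2: {1,5}:2  {4,5}:1
  |U|=3: {1,4,5}:3  {3,4,5}:1
  |U|=4: {1,3,4,5}:4  {2,3,4,5}:1
  start at 0(i): 5
  start at 1(j): 1
sum over floor = 6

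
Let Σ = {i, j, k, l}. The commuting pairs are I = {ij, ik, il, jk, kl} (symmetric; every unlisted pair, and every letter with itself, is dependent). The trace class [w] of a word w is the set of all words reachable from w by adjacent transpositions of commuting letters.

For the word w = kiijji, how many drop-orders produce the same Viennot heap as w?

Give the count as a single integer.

60

piece 0:k — minimal
piece 1:i — minimal
piece 2:i rests on {1:i}
piece 3:j — minimal
piece 4:j rests on {3:j}
piece 5:i rests on {2:i}
minimal pieces: {0:k, 1:i, 3:j}
ways to finish when only these pieces remain (= sum over removing one remaining piece with nothing left below it):
  1 left: {0}→1  {4}→1  {5}→1
  2 left: {0,4}→2  {0,5}→2  {2,5}→1  {3,4}→1  {4,5}→2
  3 left: {0,2,5}→3  {0,3,4}→3  {0,4,5}→6  {1,2,5}→1  {2,4,5}→3  {3,4,5}→3
  4 left: {0,1,2,5}→4  {0,2,4,5}→12  {0,3,4,5}→12  {1,2,4,5}→4  {2,3,4,5}→6
  placing 0:k first → 10 extensions
  placing 1:i first → 30 extensions
  placing 3:j first → 20 extensions
total linear extensions = 60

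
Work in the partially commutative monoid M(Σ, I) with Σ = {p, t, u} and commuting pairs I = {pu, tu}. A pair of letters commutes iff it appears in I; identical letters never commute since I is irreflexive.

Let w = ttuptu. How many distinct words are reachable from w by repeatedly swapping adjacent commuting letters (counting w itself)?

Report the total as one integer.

drop 0:t onto floor
drop 1:t onto {0:t}
drop 2:u onto floor
drop 3:p onto {1:t}
drop 4:t onto {3:p}
drop 5:u onto {2:u}
ground layer = {0:t, 2:u}
drop-orders for the pieces not yet dropped (sum over which currently-grounded one goes next):
  1 to go: {4} 1  {5} 1
  2 to go: {2,5} 1  {3,4} 1  {4,5} 2
  3 to go: {1,3,4} 1  {2,4,5} 3  {3,4,5} 3
  4 to go: {0,1,3,4} 1  {1,3,4,5} 4  {2,3,4,5} 6
  if 0:t drops first: 10 orders
  if 2:u drops first: 5 orders
heap linearizations: 15

15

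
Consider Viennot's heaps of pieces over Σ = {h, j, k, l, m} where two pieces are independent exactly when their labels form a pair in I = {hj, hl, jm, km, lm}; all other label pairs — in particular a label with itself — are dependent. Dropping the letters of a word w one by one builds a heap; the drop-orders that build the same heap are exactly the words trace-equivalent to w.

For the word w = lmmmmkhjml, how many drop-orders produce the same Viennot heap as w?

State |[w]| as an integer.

0(l) covers ∅
1(m) covers ∅
2(m) covers 1:m
3(m) covers 2:m
4(m) covers 3:m
5(k) covers 0:l
6(h) covers 4:m, 5:k
7(j) covers 5:k
8(m) covers 6:h
9(l) covers 7:j
floor of heap: 0:l, 1:m
completions by unplaced set U, small U first (add the entries for U minus each lowest piece of U):
  |U|=1: {8}:1  {9}:1
  |U|=2: {6,8}:1  {7,9}:1  {8,9}:2
  |U|=3: {4,6,8}:1  {6,8,9}:3  {7,8,9}:3
  |U|=4: {3,4,6,8}:1  {4,6,8,9}:4  {6,7,8,9}:6
  |U|=5: {2,3,4,6,8}:1  {3,4,6,8,9}:5  {4,6,7,8,9}:10  {5,6,7,8,9}:6
  |U|=6: {0,5,6,7,8,9}:6  {1,2,3,4,6,8}:1  {2,3,4,6,8,9}:6  {3,4,6,7,8,9}:15  {4,5,6,7,8,9}:16
  |U|=7: {0,4,5,6,7,8,9}:22  {1,2,3,4,6,8,9}:7  {2,3,4,6,7,8,9}:21  {3,4,5,6,7,8,9}:31
  |U|=8: {0,3,4,5,6,7,8,9}:53  {1,2,3,4,6,7,8,9}:28  {2,3,4,5,6,7,8,9}:52
  start at 0(l): 80
  start at 1(m): 105
sum over floor = 185

185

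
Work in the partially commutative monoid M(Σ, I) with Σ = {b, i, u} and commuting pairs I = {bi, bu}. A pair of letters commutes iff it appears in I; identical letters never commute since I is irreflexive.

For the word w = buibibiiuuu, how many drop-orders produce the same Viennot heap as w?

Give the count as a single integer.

165

drop 0:b onto floor
drop 1:u onto floor
drop 2:i onto {1:u}
drop 3:b onto {0:b}
drop 4:i onto {2:i}
drop 5:b onto {3:b}
drop 6:i onto {4:i}
drop 7:i onto {6:i}
drop 8:u onto {7:i}
drop 9:u onto {8:u}
drop 10:u onto {9:u}
ground layer = {0:b, 1:u}
drop-orders for the pieces not yet dropped (sum over which currently-grounded one goes next):
  1 to go: {5} 1  {10} 1
  2 to go: {3,5} 1  {5,10} 2  {9,10} 1
  3 to go: {0,3,5} 1  {3,5,10} 3  {5,9,10} 3  {8,9,10} 1
  4 to go: {0,3,5,10} 4  {3,5,9,10} 6  {5,8,9,10} 4  {7,8,9,10} 1
  5 to go: {0,3,5,9,10} 10  {3,5,8,9,10} 10  {5,7,8,9,10} 5  {6,7,8,9,10} 1
  6 to go: {0,3,5,8,9,10} 20  {3,5,7,8,9,10} 15  {4,6,7,8,9,10} 1  {5,6,7,8,9,10} 6
  7 to go: {0,3,5,7,8,9,10} 35  {2,4,6,7,8,9,10} 1  {3,5,6,7,8,9,10} 21  {4,5,6,7,8,9,10} 7
  8 to go: {0,3,5,6,7,8,9,10} 56  {1,2,4,6,7,8,9,10} 1  {2,4,5,6,7,8,9,10} 8  {3,4,5,6,7,8,9,10} 28
  9 to go: {0,3,4,5,6,7,8,9,10} 84  {1,2,4,5,6,7,8,9,10} 9  {2,3,4,5,6,7,8,9,10} 36
  if 0:b drops first: 45 orders
  if 1:u drops first: 120 orders
heap linearizations: 165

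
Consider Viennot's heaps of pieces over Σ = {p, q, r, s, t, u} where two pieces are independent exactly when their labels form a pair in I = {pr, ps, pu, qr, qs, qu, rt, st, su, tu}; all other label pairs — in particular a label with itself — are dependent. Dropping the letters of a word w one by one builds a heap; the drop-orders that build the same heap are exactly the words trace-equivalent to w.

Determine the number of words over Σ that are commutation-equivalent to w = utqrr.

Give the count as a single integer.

#0=u has no predecessor
#1=t has no predecessor
#2=q depends on [1:t]
#3=r depends on [0:u]
#4=r depends on [3:r]
sources: [0:u, 1:t]
N(rest) = Σ N(rest − s) over sources s of rest; N(one piece) = 1:
  size 1 → [2]=1  [4]=1
  size 2 → [1,2]=1  [2,4]=2  [3,4]=1
  size 3 → [0,3,4]=1  [1,2,4]=3  [2,3,4]=3
  first=0(u) contributes 6
  first=1(t) contributes 4
|[w]| = 10

10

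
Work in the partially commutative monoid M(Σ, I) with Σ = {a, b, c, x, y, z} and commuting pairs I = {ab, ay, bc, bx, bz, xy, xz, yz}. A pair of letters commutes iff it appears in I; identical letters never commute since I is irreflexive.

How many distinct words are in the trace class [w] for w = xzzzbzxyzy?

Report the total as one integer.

2520

drop 0:x onto floor
drop 1:z onto floor
drop 2:z onto {1:z}
drop 3:z onto {2:z}
drop 4:b onto floor
drop 5:z onto {3:z}
drop 6:x onto {0:x}
drop 7:y onto {4:b}
drop 8:z onto {5:z}
drop 9:y onto {7:y}
ground layer = {0:x, 1:z, 4:b}
drop-orders for the pieces not yet dropped (sum over which currently-grounded one goes next):
  1 to go: {6} 1  {8} 1  {9} 1
  2 to go: {0,6} 1  {5,8} 1  {6,8} 2  {6,9} 2  {7,9} 1  {8,9} 2
  3 to go: {0,6,8} 3  {0,6,9} 3  {3,5,8} 1  {4,7,9} 1  {5,6,8} 3  {5,8,9} 3  {6,7,9} 3  {6,8,9} 6  {7,8,9} 3
  4 to go: {0,5,6,8} 6  {0,6,7,9} 6  {0,6,8,9} 12  {2,3,5,8} 1  {3,5,6,8} 4  {3,5,8,9} 4  {4,6,7,9} 4  {4,7,8,9} 4  {5,6,8,9} 12  {5,7,8,9} 6  {6,7,8,9} 12
  5 to go: {0,3,5,6,8} 10  {0,4,6,7,9} 10  {0,5,6,8,9} 30  {0,6,7,8,9} 30  {1,2,3,5,8} 1  {2,3,5,6,8} 5  {2,3,5,8,9} 5  {3,5,6,8,9} 20  {3,5,7,8,9} 10  {4,5,7,8,9} 10  {4,6,7,8,9} 20  {5,6,7,8,9} 30
  6 to go: {0,2,3,5,6,8} 15  {0,3,5,6,8,9} 60  {0,4,6,7,8,9} 60  {0,5,6,7,8,9} 90  {1,2,3,5,6,8} 6  {1,2,3,5,8,9} 6  {2,3,5,6,8,9} 30  {2,3,5,7,8,9} 15  {3,4,5,7,8,9} 20  {3,5,6,7,8,9} 60  {4,5,6,7,8,9} 60
  7 to go: {0,1,2,3,5,6,8} 21  {0,2,3,5,6,8,9} 105  {0,3,5,6,7,8,9} 210  {0,4,5,6,7,8,9} 210  {1,2,3,5,6,8,9} 42  {1,2,3,5,7,8,9} 21  {2,3,4,5,7,8,9} 35  {2,3,5,6,7,8,9} 105  {3,4,5,6,7,8,9} 140
  8 to go: {0,1,2,3,5,6,8,9} 168  {0,2,3,5,6,7,8,9} 420  {0,3,4,5,6,7,8,9} 560  {1,2,3,4,5,7,8,9} 56  {1,2,3,5,6,7,8,9} 168  {2,3,4,5,6,7,8,9} 280
  if 0:x drops first: 504 orders
  if 1:z drops first: 1260 orders
  if 4:b drops first: 756 orders
heap linearizations: 2520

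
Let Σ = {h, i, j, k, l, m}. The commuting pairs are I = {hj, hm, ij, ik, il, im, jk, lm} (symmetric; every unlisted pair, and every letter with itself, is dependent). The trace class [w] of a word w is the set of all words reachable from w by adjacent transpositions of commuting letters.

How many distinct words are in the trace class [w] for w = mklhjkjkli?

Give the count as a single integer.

#0=m has no predecessor
#1=k depends on [0:m]
#2=l depends on [1:k]
#3=h depends on [2:l]
#4=j depends on [2:l]
#5=k depends on [3:h]
#6=j depends on [4:j]
#7=k depends on [5:k]
#8=l depends on [6:j, 7:k]
#9=i depends on [3:h]
sources: [0:m]
N(rest) = Σ N(rest − s) over sources s of rest; N(one piece) = 1:
  size 1 → [8]=1  [9]=1
  size 2 → [6,8]=1  [7,8]=1  [8,9]=2
  size 3 → [4,6,8]=1  [5,7,8]=1  [6,7,8]=2  [6,8,9]=3  [7,8,9]=3
  size 4 → [4,6,7,8]=3  [4,6,8,9]=4  [5,6,7,8]=3  [5,7,8,9]=4  [6,7,8,9]=8
  size 5 → [3,5,7,8,9]=4  [4,5,6,7,8]=6  [4,6,7,8,9]=15  [5,6,7,8,9]=15
  size 6 → [3,5,6,7,8,9]=19  [4,5,6,7,8,9]=36
  size 7 → [3,4,5,6,7,8,9]=55
  size 8 → [2,3,4,5,6,7,8,9]=55
  first=0(m) contributes 55

55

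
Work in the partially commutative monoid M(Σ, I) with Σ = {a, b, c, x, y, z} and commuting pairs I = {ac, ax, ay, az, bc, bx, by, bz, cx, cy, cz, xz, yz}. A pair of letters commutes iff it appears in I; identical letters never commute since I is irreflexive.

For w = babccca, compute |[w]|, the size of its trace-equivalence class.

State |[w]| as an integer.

drop 0:b onto floor
drop 1:a onto {0:b}
drop 2:b onto {1:a}
drop 3:c onto floor
drop 4:c onto {3:c}
drop 5:c onto {4:c}
drop 6:a onto {2:b}
ground layer = {0:b, 3:c}
drop-orders for the pieces not yet dropped (sum over which currently-grounded one goes next):
  1 to go: {5} 1  {6} 1
  2 to go: {2,6} 1  {4,5} 1  {5,6} 2
  3 to go: {1,2,6} 1  {2,5,6} 3  {3,4,5} 1  {4,5,6} 3
  4 to go: {0,1,2,6} 1  {1,2,5,6} 4  {2,4,5,6} 6  {3,4,5,6} 4
  5 to go: {0,1,2,5,6} 5  {1,2,4,5,6} 10  {2,3,4,5,6} 10
  if 0:b drops first: 20 orders
  if 3:c drops first: 15 orders
heap linearizations: 35

35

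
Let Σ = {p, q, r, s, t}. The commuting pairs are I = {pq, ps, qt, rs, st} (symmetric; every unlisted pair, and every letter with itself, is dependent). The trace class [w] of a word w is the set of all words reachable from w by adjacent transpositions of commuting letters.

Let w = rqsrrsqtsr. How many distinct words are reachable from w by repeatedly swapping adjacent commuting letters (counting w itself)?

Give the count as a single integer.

38

drop 0:r onto floor
drop 1:q onto {0:r}
drop 2:s onto {1:q}
drop 3:r onto {1:q}
drop 4:r onto {3:r}
drop 5:s onto {2:s}
drop 6:q onto {4:r, 5:s}
drop 7:t onto {4:r}
drop 8:s onto {6:q}
drop 9:r onto {6:q, 7:t}
ground layer = {0:r}
drop-orders for the pieces not yet dropped (sum over which currently-grounded one goes next):
  1 to go: {8} 1  {9} 1
  2 to go: {7,9} 1  {8,9} 2
  3 to go: {6,8,9} 2  {7,8,9} 3
  4 to go: {5,6,8,9} 2  {6,7,8,9} 5
  5 to go: {2,5,6,8,9} 2  {4,6,7,8,9} 5  {5,6,7,8,9} 7
  6 to go: {2,5,6,7,8,9} 9  {3,4,6,7,8,9} 5  {4,5,6,7,8,9} 12
  7 to go: {2,4,5,6,7,8,9} 21  {3,4,5,6,7,8,9} 17
  8 to go: {2,3,4,5,6,7,8,9} 38
  if 0:r drops first: 38 orders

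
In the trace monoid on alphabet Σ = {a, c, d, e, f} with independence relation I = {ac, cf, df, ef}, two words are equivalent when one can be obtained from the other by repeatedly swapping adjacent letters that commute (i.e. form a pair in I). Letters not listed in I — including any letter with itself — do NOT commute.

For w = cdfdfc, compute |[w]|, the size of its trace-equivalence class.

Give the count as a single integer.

15

drop 0:c onto floor
drop 1:d onto {0:c}
drop 2:f onto floor
drop 3:d onto {1:d}
drop 4:f onto {2:f}
drop 5:c onto {3:d}
ground layer = {0:c, 2:f}
drop-orders for the pieces not yet dropped (sum over which currently-grounded one goes next):
  1 to go: {4} 1  {5} 1
  2 to go: {2,4} 1  {3,5} 1  {4,5} 2
  3 to go: {1,3,5} 1  {2,4,5} 3  {3,4,5} 3
  4 to go: {0,1,3,5} 1  {1,3,4,5} 4  {2,3,4,5} 6
  if 0:c drops first: 10 orders
  if 2:f drops first: 5 orders
heap linearizations: 15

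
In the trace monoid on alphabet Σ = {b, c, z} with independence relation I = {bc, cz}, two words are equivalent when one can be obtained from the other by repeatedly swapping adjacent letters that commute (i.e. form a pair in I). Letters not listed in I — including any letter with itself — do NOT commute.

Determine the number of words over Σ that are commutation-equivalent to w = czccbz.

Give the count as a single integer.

piece 0:c — minimal
piece 1:z — minimal
piece 2:c rests on {0:c}
piece 3:c rests on {2:c}
piece 4:b rests on {1:z}
piece 5:z rests on {4:b}
minimal pieces: {0:c, 1:z}
ways to finish when only these pieces remain (= sum over removing one remaining piece with nothing left below it):
  1 left: {3}→1  {5}→1
  2 left: {2,3}→1  {3,5}→2  {4,5}→1
  3 left: {0,2,3}→1  {1,4,5}→1  {2,3,5}→3  {3,4,5}→3
  4 left: {0,2,3,5}→4  {1,3,4,5}→4  {2,3,4,5}→6
  placing 0:c first → 10 extensions
  placing 1:z first → 10 extensions
total linear extensions = 20

20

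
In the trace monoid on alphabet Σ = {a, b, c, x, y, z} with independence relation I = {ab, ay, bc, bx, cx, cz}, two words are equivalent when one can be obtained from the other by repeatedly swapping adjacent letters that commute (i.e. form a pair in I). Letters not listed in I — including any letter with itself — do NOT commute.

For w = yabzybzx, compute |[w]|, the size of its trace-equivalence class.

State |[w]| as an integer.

#0=y has no predecessor
#1=a has no predecessor
#2=b depends on [0:y]
#3=z depends on [1:a, 2:b]
#4=y depends on [3:z]
#5=b depends on [4:y]
#6=z depends on [5:b]
#7=x depends on [6:z]
sources: [0:y, 1:a]
N(rest) = Σ N(rest − s) over sources s of rest; N(one piece) = 1:
  size 1 → [7]=1
  size 2 → [6,7]=1
  size 3 → [5,6,7]=1
  size 4 → [4,5,6,7]=1
  size 5 → [3,4,5,6,7]=1
  size 6 → [1,3,4,5,6,7]=1  [2,3,4,5,6,7]=1
  first=0(y) contributes 2
  first=1(a) contributes 1
|[w]| = 3

3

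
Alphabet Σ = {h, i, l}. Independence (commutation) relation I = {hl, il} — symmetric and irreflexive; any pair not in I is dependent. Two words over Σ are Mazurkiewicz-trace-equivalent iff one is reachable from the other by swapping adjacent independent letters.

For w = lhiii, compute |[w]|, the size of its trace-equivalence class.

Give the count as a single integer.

5

drop 0:l onto floor
drop 1:h onto floor
drop 2:i onto {1:h}
drop 3:i onto {2:i}
drop 4:i onto {3:i}
ground layer = {0:l, 1:h}
drop-orders for the pieces not yet dropped (sum over which currently-grounded one goes next):
  1 to go: {0} 1  {4} 1
  2 to go: {0,4} 2  {3,4} 1
  3 to go: {0,3,4} 3  {2,3,4} 1
  if 0:l drops first: 1 orders
  if 1:h drops first: 4 orders
heap linearizations: 5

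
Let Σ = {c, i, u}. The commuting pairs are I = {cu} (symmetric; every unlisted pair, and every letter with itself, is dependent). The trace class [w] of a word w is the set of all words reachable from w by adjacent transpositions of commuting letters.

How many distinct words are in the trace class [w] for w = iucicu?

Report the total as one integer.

4

#0=i has no predecessor
#1=u depends on [0:i]
#2=c depends on [0:i]
#3=i depends on [1:u, 2:c]
#4=c depends on [3:i]
#5=u depends on [3:i]
sources: [0:i]
N(rest) = Σ N(rest − s) over sources s of rest; N(one piece) = 1:
  size 1 → [4]=1  [5]=1
  size 2 → [4,5]=2
  size 3 → [3,4,5]=2
  size 4 → [1,3,4,5]=2  [2,3,4,5]=2
  first=0(i) contributes 4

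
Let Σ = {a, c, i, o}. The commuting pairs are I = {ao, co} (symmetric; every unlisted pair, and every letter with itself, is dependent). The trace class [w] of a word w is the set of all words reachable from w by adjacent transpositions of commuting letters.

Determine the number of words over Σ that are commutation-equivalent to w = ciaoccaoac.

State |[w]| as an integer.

drop 0:c onto floor
drop 1:i onto {0:c}
drop 2:a onto {1:i}
drop 3:o onto {1:i}
drop 4:c onto {2:a}
drop 5:c onto {4:c}
drop 6:a onto {5:c}
drop 7:o onto {3:o}
drop 8:a onto {6:a}
drop 9:c onto {8:a}
ground layer = {0:c}
drop-orders for the pieces not yet dropped (sum over which currently-grounded one goes next):
  1 to go: {7} 1  {9} 1
  2 to go: {3,7} 1  {7,9} 2  {8,9} 1
  3 to go: {3,7,9} 3  {6,8,9} 1  {7,8,9} 3
  4 to go: {3,7,8,9} 6  {5,6,8,9} 1  {6,7,8,9} 4
  5 to go: {3,6,7,8,9} 10  {4,5,6,8,9} 1  {5,6,7,8,9} 5
  6 to go: {2,4,5,6,8,9} 1  {3,5,6,7,8,9} 15  {4,5,6,7,8,9} 6
  7 to go: {2,4,5,6,7,8,9} 7  {3,4,5,6,7,8,9} 21
  8 to go: {2,3,4,5,6,7,8,9} 28
  if 0:c drops first: 28 orders

28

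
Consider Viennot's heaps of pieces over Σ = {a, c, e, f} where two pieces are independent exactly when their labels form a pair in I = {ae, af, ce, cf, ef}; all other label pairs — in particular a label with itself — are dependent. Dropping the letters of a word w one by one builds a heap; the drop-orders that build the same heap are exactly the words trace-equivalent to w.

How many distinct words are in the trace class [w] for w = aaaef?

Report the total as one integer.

20

piece 0:a — minimal
piece 1:a rests on {0:a}
piece 2:a rests on {1:a}
piece 3:e — minimal
piece 4:f — minimal
minimal pieces: {0:a, 3:e, 4:f}
ways to finish when only these pieces remain (= sum over removing one remaining piece with nothing left below it):
  1 left: {2}→1  {3}→1  {4}→1
  2 left: {1,2}→1  {2,3}→2  {2,4}→2  {3,4}→2
  3 left: {0,1,2}→1  {1,2,3}→3  {1,2,4}→3  {2,3,4}→6
  placing 0:a first → 12 extensions
  placing 3:e first → 4 extensions
  placing 4:f first → 4 extensions
total linear extensions = 20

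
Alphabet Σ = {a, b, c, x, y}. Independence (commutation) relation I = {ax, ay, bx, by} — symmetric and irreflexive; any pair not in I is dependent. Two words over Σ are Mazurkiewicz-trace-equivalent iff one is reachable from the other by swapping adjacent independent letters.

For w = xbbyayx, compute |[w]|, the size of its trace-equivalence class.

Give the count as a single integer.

35

0(x) covers ∅
1(b) covers ∅
2(b) covers 1:b
3(y) covers 0:x
4(a) covers 2:b
5(y) covers 3:y
6(x) covers 5:y
floor of heap: 0:x, 1:b
completions by unplaced set U, small U first (add the entries for U minus each lowest piece of U):
  |U|=1: {4}:1  {6}:1
  |U|=2: {2,4}:1  {4,6}:2  {5,6}:1
  |U|=3: {1,2,4}:1  {2,4,6}:3  {3,5,6}:1  {4,5,6}:3
  |U|=4: {0,3,5,6}:1  {1,2,4,6}:4  {2,4,5,6}:6  {3,4,5,6}:4
  |U|=5: {0,3,4,5,6}:5  {1,2,4,5,6}:10  {2,3,4,5,6}:10
  start at 0(x): 20
  start at 1(b): 15
sum over floor = 35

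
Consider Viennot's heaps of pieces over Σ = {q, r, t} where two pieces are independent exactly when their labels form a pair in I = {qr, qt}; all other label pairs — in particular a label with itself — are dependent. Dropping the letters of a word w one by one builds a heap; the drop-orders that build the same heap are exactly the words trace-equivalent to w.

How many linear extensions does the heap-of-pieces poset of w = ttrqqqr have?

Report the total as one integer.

35

0(t) covers ∅
1(t) covers 0:t
2(r) covers 1:t
3(q) covers ∅
4(q) covers 3:q
5(q) covers 4:q
6(r) covers 2:r
floor of heap: 0:t, 3:q
completions by unplaced set U, small U first (add the entries for U minus each lowest piece of U):
  |U|=1: {5}:1  {6}:1
  |U|=2: {2,6}:1  {4,5}:1  {5,6}:2
  |U|=3: {1,2,6}:1  {2,5,6}:3  {3,4,5}:1  {4,5,6}:3
  |U|=4: {0,1,2,6}:1  {1,2,5,6}:4  {2,4,5,6}:6  {3,4,5,6}:4
  |U|=5: {0,1,2,5,6}:5  {1,2,4,5,6}:10  {2,3,4,5,6}:10
  start at 0(t): 20
  start at 3(q): 15
sum over floor = 35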